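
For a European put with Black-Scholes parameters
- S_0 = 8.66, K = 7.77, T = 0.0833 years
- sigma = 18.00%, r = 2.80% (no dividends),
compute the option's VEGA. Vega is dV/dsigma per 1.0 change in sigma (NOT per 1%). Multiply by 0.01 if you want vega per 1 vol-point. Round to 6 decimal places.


Answer: Vega = 0.097100

Derivation:
d1 = 2.1583056286; d2 = 2.1063544977
phi(d1) = 0.0388487209; exp(-qT) = 1.0000000000; exp(-rT) = 0.9976703179
Vega = S * exp(-qT) * phi(d1) * sqrt(T) = 8.6600 * 1.0000000000 * 0.0388487209 * 0.2886173938 = 0.097100


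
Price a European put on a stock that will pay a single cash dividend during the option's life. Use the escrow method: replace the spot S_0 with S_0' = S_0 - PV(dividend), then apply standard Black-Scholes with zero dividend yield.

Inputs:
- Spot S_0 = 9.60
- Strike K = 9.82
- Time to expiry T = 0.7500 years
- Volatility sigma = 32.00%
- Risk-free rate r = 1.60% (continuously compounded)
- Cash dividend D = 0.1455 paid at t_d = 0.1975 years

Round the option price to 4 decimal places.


Answer: Price = 1.1842

Derivation:
PV(D) = D * exp(-r * t_d) = 0.1455 * 0.99684499 = 0.14504095
S_0' = S_0 - PV(D) = 9.6000 - 0.14504095 = 9.45495905
d1 = (ln(S_0'/K) + (r + sigma^2/2)*T) / (sigma*sqrt(T)) = 0.04517134
d2 = d1 - sigma*sqrt(T) = -0.23195679
exp(-rT) = 0.98807171
N(-d1) = 0.48198537; N(-d2) = 0.59171421
P = K * exp(-rT) * N(-d2) - S_0' * N(-d1) = 9.8200 * 0.98807171 * 0.59171421 - 9.45495905 * 0.48198537 = 1.1842


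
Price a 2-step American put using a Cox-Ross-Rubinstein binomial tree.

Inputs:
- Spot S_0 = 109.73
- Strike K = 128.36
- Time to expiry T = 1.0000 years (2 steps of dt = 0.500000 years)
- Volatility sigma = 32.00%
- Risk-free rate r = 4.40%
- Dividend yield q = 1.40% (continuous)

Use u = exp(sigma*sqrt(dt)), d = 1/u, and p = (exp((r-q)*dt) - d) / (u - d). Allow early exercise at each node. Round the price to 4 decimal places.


Answer: Price = V(0,0) = 25.3559

Derivation:
dt = T/N = 0.500000
u = exp(sigma*sqrt(dt)) = 1.253919; d = 1/u = 0.797499
p = (exp((r-q)*dt) - d) / (u - d) = 0.476784
Discount per step: exp(-r*dt) = 0.978240
Stock lattice S(k, i) with i counting down-moves:
  k=0: S(0,0) = 109.7300
  k=1: S(1,0) = 137.5926; S(1,1) = 87.5096
  k=2: S(2,0) = 172.5300; S(2,1) = 109.7300; S(2,2) = 69.7889
Terminal payoffs V(N, i) = max(K - S_T, 0):
  V(2,0) = 0.000000; V(2,1) = 18.630000; V(2,2) = 58.571135
Backward induction: V(k, i) = exp(-r*dt) * [p * V(k+1, i) + (1-p) * V(k+1, i+1)]; then take max(V_cont, immediate exercise) for American.
  V(1,0) = exp(-r*dt) * [p*0.000000 + (1-p)*18.630000] = 9.535415; exercise = 0.000000; V(1,0) = max -> 9.535415
  V(1,1) = exp(-r*dt) * [p*18.630000 + (1-p)*58.571135] = 38.667733; exercise = 40.850389; V(1,1) = max -> 40.850389
  V(0,0) = exp(-r*dt) * [p*9.535415 + (1-p)*40.850389] = 25.355906; exercise = 18.630000; V(0,0) = max -> 25.355906


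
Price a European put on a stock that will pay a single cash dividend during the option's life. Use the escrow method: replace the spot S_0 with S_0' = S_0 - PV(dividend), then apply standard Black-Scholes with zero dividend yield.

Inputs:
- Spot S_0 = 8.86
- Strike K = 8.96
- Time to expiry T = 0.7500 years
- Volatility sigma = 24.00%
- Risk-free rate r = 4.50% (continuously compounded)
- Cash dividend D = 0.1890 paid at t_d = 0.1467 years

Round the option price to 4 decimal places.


Answer: Price = 0.7126

Derivation:
PV(D) = D * exp(-r * t_d) = 0.1890 * 0.99342024 = 0.18775643
S_0' = S_0 - PV(D) = 8.8600 - 0.18775643 = 8.67224357
d1 = (ln(S_0'/K) + (r + sigma^2/2)*T) / (sigma*sqrt(T)) = 0.10925057
d2 = d1 - sigma*sqrt(T) = -0.09859553
exp(-rT) = 0.96681318
N(-d1) = 0.45650188; N(-d2) = 0.53927029
P = K * exp(-rT) * N(-d2) - S_0' * N(-d1) = 8.9600 * 0.96681318 * 0.53927029 - 8.67224357 * 0.45650188 = 0.7126


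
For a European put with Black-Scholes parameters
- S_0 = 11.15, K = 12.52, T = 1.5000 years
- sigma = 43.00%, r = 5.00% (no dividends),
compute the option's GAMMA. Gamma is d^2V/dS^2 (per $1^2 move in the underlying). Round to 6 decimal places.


d1 = 0.1856810677; d2 = -0.3409592270
phi(d1) = 0.3921239608; exp(-qT) = 1.0000000000; exp(-rT) = 0.9277434863
Gamma = exp(-qT) * phi(d1) / (S * sigma * sqrt(T)) = 1.0000000000 * 0.3921239608 / (11.1500 * 0.4300 * 1.2247448714) = 0.066778

Answer: Gamma = 0.066778


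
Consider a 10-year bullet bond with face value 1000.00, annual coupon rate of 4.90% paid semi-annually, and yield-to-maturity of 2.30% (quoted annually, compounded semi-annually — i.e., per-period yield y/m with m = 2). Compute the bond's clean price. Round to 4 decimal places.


Answer: Price = 1231.0868

Derivation:
Coupon per period c = face * coupon_rate / m = 24.500000
Periods per year m = 2; per-period yield y/m = 0.011500
Number of cashflows N = 20
Cashflows (t years, CF_t, discount factor 1/(1+y/m)^(m*t), PV):
  t = 0.5000: CF_t = 24.500000, DF = 0.988631, PV = 24.221453
  t = 1.0000: CF_t = 24.500000, DF = 0.977391, PV = 23.946073
  t = 1.5000: CF_t = 24.500000, DF = 0.966279, PV = 23.673824
  t = 2.0000: CF_t = 24.500000, DF = 0.955293, PV = 23.404671
  t = 2.5000: CF_t = 24.500000, DF = 0.944432, PV = 23.138577
  t = 3.0000: CF_t = 24.500000, DF = 0.933694, PV = 22.875509
  t = 3.5000: CF_t = 24.500000, DF = 0.923079, PV = 22.615431
  t = 4.0000: CF_t = 24.500000, DF = 0.912584, PV = 22.358311
  t = 4.5000: CF_t = 24.500000, DF = 0.902209, PV = 22.104113
  t = 5.0000: CF_t = 24.500000, DF = 0.891951, PV = 21.852806
  t = 5.5000: CF_t = 24.500000, DF = 0.881810, PV = 21.604356
  t = 6.0000: CF_t = 24.500000, DF = 0.871785, PV = 21.358731
  t = 6.5000: CF_t = 24.500000, DF = 0.861873, PV = 21.115898
  t = 7.0000: CF_t = 24.500000, DF = 0.852075, PV = 20.875826
  t = 7.5000: CF_t = 24.500000, DF = 0.842387, PV = 20.638483
  t = 8.0000: CF_t = 24.500000, DF = 0.832810, PV = 20.403839
  t = 8.5000: CF_t = 24.500000, DF = 0.823341, PV = 20.171863
  t = 9.0000: CF_t = 24.500000, DF = 0.813981, PV = 19.942524
  t = 9.5000: CF_t = 24.500000, DF = 0.804726, PV = 19.715792
  t = 10.0000: CF_t = 1024.500000, DF = 0.795577, PV = 815.068709
Price P = sum_t PV_t = 1231.086790


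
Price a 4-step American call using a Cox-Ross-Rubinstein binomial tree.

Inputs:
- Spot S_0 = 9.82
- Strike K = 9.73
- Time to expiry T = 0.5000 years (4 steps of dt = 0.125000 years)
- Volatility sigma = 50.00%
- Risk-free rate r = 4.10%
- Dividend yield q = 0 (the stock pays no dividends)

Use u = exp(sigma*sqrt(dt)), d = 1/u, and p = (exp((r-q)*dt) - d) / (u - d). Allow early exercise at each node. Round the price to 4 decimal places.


dt = T/N = 0.125000
u = exp(sigma*sqrt(dt)) = 1.193365; d = 1/u = 0.837967
p = (exp((r-q)*dt) - d) / (u - d) = 0.470378
Discount per step: exp(-r*dt) = 0.994888
Stock lattice S(k, i) with i counting down-moves:
  k=0: S(0,0) = 9.8200
  k=1: S(1,0) = 11.7188; S(1,1) = 8.2288
  k=2: S(2,0) = 13.9848; S(2,1) = 9.8200; S(2,2) = 6.8955
  k=3: S(3,0) = 16.6890; S(3,1) = 11.7188; S(3,2) = 8.2288; S(3,3) = 5.7782
  k=4: S(4,0) = 19.9161; S(4,1) = 13.9848; S(4,2) = 9.8200; S(4,3) = 6.8955; S(4,4) = 4.8419
Terminal payoffs V(N, i) = max(S_T - K, 0):
  V(4,0) = 10.186089; V(4,1) = 4.254849; V(4,2) = 0.090000; V(4,3) = 0.000000; V(4,4) = 0.000000
Backward induction: V(k, i) = exp(-r*dt) * [p * V(k+1, i) + (1-p) * V(k+1, i+1)]; then take max(V_cont, immediate exercise) for American.
  V(3,0) = exp(-r*dt) * [p*10.186089 + (1-p)*4.254849] = 7.008762; exercise = 6.959023; V(3,0) = max -> 7.008762
  V(3,1) = exp(-r*dt) * [p*4.254849 + (1-p)*0.090000] = 2.038579; exercise = 1.988840; V(3,1) = max -> 2.038579
  V(3,2) = exp(-r*dt) * [p*0.090000 + (1-p)*0.000000] = 0.042118; exercise = 0.000000; V(3,2) = max -> 0.042118
  V(3,3) = exp(-r*dt) * [p*0.000000 + (1-p)*0.000000] = 0.000000; exercise = 0.000000; V(3,3) = max -> 0.000000
  V(2,0) = exp(-r*dt) * [p*7.008762 + (1-p)*2.038579] = 4.354072; exercise = 4.254849; V(2,0) = max -> 4.354072
  V(2,1) = exp(-r*dt) * [p*2.038579 + (1-p)*0.042118] = 0.976193; exercise = 0.090000; V(2,1) = max -> 0.976193
  V(2,2) = exp(-r*dt) * [p*0.042118 + (1-p)*0.000000] = 0.019710; exercise = 0.000000; V(2,2) = max -> 0.019710
  V(1,0) = exp(-r*dt) * [p*4.354072 + (1-p)*0.976193] = 2.551961; exercise = 1.988840; V(1,0) = max -> 2.551961
  V(1,1) = exp(-r*dt) * [p*0.976193 + (1-p)*0.019710] = 0.467218; exercise = 0.000000; V(1,1) = max -> 0.467218
  V(0,0) = exp(-r*dt) * [p*2.551961 + (1-p)*0.467218] = 1.440434; exercise = 0.090000; V(0,0) = max -> 1.440434

Answer: Price = V(0,0) = 1.4404


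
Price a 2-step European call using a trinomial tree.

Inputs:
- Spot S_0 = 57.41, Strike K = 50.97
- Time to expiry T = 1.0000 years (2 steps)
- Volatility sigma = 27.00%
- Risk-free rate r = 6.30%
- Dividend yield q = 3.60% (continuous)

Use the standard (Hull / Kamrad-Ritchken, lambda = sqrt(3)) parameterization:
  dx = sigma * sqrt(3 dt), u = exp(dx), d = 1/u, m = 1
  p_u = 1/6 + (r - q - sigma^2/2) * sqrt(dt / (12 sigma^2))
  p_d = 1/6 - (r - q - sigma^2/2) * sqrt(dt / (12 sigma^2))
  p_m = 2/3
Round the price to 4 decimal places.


dt = T/N = 0.500000; dx = sigma*sqrt(3*dt) = 0.330681
u = exp(dx) = 1.391916; d = 1/u = 0.718434
p_u = 0.159522, p_m = 0.666667, p_d = 0.173811
Discount per step: exp(-r*dt) = 0.968991
Stock lattice S(k, j) with j the centered position index:
  k=0: S(0,+0) = 57.4100
  k=1: S(1,-1) = 41.2453; S(1,+0) = 57.4100; S(1,+1) = 79.9099
  k=2: S(2,-2) = 29.6320; S(2,-1) = 41.2453; S(2,+0) = 57.4100; S(2,+1) = 79.9099; S(2,+2) = 111.2278
Terminal payoffs V(N, j) = max(S_T - K, 0):
  V(2,-2) = 0.000000; V(2,-1) = 0.000000; V(2,+0) = 6.440000; V(2,+1) = 28.939890; V(2,+2) = 60.257843
Backward induction: V(k, j) = exp(-r*dt) * [p_u * V(k+1, j+1) + p_m * V(k+1, j) + p_d * V(k+1, j-1)]
  V(1,-1) = exp(-r*dt) * [p_u*6.440000 + p_m*0.000000 + p_d*0.000000] = 0.995467
  V(1,+0) = exp(-r*dt) * [p_u*28.939890 + p_m*6.440000 + p_d*0.000000] = 8.633604
  V(1,+1) = exp(-r*dt) * [p_u*60.257843 + p_m*28.939890 + p_d*6.440000] = 29.094025
  V(0,+0) = exp(-r*dt) * [p_u*29.094025 + p_m*8.633604 + p_d*0.995467] = 10.242143

Answer: Price = V(0,0) = 10.2421


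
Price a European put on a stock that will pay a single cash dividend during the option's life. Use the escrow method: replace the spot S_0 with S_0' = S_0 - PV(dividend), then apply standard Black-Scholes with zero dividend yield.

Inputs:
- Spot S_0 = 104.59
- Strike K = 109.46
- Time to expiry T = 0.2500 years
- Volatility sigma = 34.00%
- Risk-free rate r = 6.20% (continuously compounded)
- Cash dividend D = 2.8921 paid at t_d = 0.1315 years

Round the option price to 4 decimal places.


Answer: Price = 10.5285

Derivation:
PV(D) = D * exp(-r * t_d) = 2.8921 * 0.99188015 = 2.86861657
S_0' = S_0 - PV(D) = 104.5900 - 2.86861657 = 101.72138343
d1 = (ln(S_0'/K) + (r + sigma^2/2)*T) / (sigma*sqrt(T)) = -0.25512732
d2 = d1 - sigma*sqrt(T) = -0.42512732
exp(-rT) = 0.98461951
N(-d1) = 0.60068762; N(-d2) = 0.66462807
P = K * exp(-rT) * N(-d2) - S_0' * N(-d1) = 109.4600 * 0.98461951 * 0.66462807 - 101.72138343 * 0.60068762 = 10.5285


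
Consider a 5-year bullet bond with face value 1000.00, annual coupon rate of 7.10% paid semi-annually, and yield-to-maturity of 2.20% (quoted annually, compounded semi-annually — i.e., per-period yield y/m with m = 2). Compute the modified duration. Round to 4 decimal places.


Answer: Modified duration = 4.3288

Derivation:
Coupon per period c = face * coupon_rate / m = 35.500000
Periods per year m = 2; per-period yield y/m = 0.011000
Number of cashflows N = 10
Cashflows (t years, CF_t, discount factor 1/(1+y/m)^(m*t), PV):
  t = 0.5000: CF_t = 35.500000, DF = 0.989120, PV = 35.113749
  t = 1.0000: CF_t = 35.500000, DF = 0.978358, PV = 34.731700
  t = 1.5000: CF_t = 35.500000, DF = 0.967713, PV = 34.353808
  t = 2.0000: CF_t = 35.500000, DF = 0.957184, PV = 33.980028
  t = 2.5000: CF_t = 35.500000, DF = 0.946769, PV = 33.610314
  t = 3.0000: CF_t = 35.500000, DF = 0.936468, PV = 33.244624
  t = 3.5000: CF_t = 35.500000, DF = 0.926279, PV = 32.882912
  t = 4.0000: CF_t = 35.500000, DF = 0.916201, PV = 32.525135
  t = 4.5000: CF_t = 35.500000, DF = 0.906232, PV = 32.171251
  t = 5.0000: CF_t = 1035.500000, DF = 0.896372, PV = 928.193552
Price P = sum_t PV_t = 1230.807073
First compute Macaulay numerator sum_t t * PV_t:
  t * PV_t at t = 0.5000: 17.556874
  t * PV_t at t = 1.0000: 34.731700
  t * PV_t at t = 1.5000: 51.530712
  t * PV_t at t = 2.0000: 67.960056
  t * PV_t at t = 2.5000: 84.025786
  t * PV_t at t = 3.0000: 99.733871
  t * PV_t at t = 3.5000: 115.090190
  t * PV_t at t = 4.0000: 130.100540
  t * PV_t at t = 4.5000: 144.770631
  t * PV_t at t = 5.0000: 4640.967762
Macaulay duration D = 5386.468122 / 1230.807073 = 4.376371
Modified duration = D / (1 + y/m) = 4.376371 / (1 + 0.011000) = 4.328754


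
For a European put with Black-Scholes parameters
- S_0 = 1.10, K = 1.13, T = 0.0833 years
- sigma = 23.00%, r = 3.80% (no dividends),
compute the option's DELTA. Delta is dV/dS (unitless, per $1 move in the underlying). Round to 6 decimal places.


Answer: Delta = -0.627208

Derivation:
d1 = -0.3244669901; d2 = -0.3908489906
phi(d1) = 0.3784853368; exp(-qT) = 1.0000000000; exp(-rT) = 0.9968396046
N(-d1) = 0.6272077452
Delta = -exp(-qT) * N(-d1) = -1.0000000000 * 0.6272077452 = -0.627208


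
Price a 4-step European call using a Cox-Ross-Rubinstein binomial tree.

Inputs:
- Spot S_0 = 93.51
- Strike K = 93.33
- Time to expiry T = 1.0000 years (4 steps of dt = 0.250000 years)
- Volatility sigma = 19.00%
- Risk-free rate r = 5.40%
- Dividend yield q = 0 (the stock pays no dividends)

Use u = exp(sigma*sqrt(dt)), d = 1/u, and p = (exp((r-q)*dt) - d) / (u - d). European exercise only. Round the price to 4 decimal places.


dt = T/N = 0.250000
u = exp(sigma*sqrt(dt)) = 1.099659; d = 1/u = 0.909373
p = (exp((r-q)*dt) - d) / (u - d) = 0.547695
Discount per step: exp(-r*dt) = 0.986591
Stock lattice S(k, i) with i counting down-moves:
  k=0: S(0,0) = 93.5100
  k=1: S(1,0) = 102.8291; S(1,1) = 85.0355
  k=2: S(2,0) = 113.0769; S(2,1) = 93.5100; S(2,2) = 77.3289
  k=3: S(3,0) = 124.3460; S(3,1) = 102.8291; S(3,2) = 85.0355; S(3,3) = 70.3209
  k=4: S(4,0) = 136.7382; S(4,1) = 113.0769; S(4,2) = 93.5100; S(4,3) = 77.3289; S(4,4) = 63.9479
Terminal payoffs V(N, i) = max(S_T - K, 0):
  V(4,0) = 43.408232; V(4,1) = 19.746930; V(4,2) = 0.180000; V(4,3) = 0.000000; V(4,4) = 0.000000
Backward induction: V(k, i) = exp(-r*dt) * [p * V(k+1, i) + (1-p) * V(k+1, i+1)].
  V(3,0) = exp(-r*dt) * [p*43.408232 + (1-p)*19.746930] = 32.267536
  V(3,1) = exp(-r*dt) * [p*19.746930 + (1-p)*0.180000] = 10.750588
  V(3,2) = exp(-r*dt) * [p*0.180000 + (1-p)*0.000000] = 0.097263
  V(3,3) = exp(-r*dt) * [p*0.000000 + (1-p)*0.000000] = 0.000000
  V(2,0) = exp(-r*dt) * [p*32.267536 + (1-p)*10.750588] = 22.233125
  V(2,1) = exp(-r*dt) * [p*10.750588 + (1-p)*0.097263] = 5.852489
  V(2,2) = exp(-r*dt) * [p*0.097263 + (1-p)*0.000000] = 0.052556
  V(1,0) = exp(-r*dt) * [p*22.233125 + (1-p)*5.852489] = 14.625297
  V(1,1) = exp(-r*dt) * [p*5.852489 + (1-p)*0.052556] = 3.185848
  V(0,0) = exp(-r*dt) * [p*14.625297 + (1-p)*3.185848] = 9.324441

Answer: Price = V(0,0) = 9.3244


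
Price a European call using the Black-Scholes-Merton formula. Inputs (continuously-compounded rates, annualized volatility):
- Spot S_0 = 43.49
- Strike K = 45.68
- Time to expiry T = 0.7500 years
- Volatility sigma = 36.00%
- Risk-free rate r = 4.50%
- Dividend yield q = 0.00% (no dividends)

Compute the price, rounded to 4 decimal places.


Answer: Price = 5.0987

Derivation:
d1 = (ln(S/K) + (r - q + 0.5*sigma^2) * T) / (sigma * sqrt(T)) = 0.10655468
d2 = d1 - sigma * sqrt(T) = -0.20521447
exp(-rT) = 0.96681318; exp(-qT) = 1.00000000
C = S_0 * exp(-qT) * N(d1) - K * exp(-rT) * N(d2)
N(d1) = 0.54242886; N(d2) = 0.41870228
C = 43.4900 * 1.00000000 * 0.54242886 - 45.6800 * 0.96681318 * 0.41870228 = 5.0987


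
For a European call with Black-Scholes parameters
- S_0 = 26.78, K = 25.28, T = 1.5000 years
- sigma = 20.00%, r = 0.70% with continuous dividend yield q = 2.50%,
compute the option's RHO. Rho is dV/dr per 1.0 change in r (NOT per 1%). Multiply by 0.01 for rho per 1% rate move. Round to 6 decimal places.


Answer: Rho = 18.801183

Derivation:
d1 = 0.2475689934; d2 = 0.0026200191
phi(d1) = 0.3869020432; exp(-qT) = 0.9631944177; exp(-rT) = 0.9895549326
N(d2) = 0.5010452352
Rho = K*T*exp(-rT)*N(d2) = 25.2800 * 1.5000 * 0.9895549326 * 0.5010452352 = 18.801183


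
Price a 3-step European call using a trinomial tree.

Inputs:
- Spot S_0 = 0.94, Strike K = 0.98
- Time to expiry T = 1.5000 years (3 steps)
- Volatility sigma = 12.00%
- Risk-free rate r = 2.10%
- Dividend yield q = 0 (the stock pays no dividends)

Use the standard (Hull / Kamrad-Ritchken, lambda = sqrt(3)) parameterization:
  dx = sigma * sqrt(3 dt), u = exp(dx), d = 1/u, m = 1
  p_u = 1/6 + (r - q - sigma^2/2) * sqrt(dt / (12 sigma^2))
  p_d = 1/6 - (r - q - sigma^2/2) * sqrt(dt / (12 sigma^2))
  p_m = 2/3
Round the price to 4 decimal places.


Answer: Price = V(0,0) = 0.0513

Derivation:
dt = T/N = 0.500000; dx = sigma*sqrt(3*dt) = 0.146969
u = exp(dx) = 1.158319; d = 1/u = 0.863320
p_u = 0.190141, p_m = 0.666667, p_d = 0.143192
Discount per step: exp(-r*dt) = 0.989555
Stock lattice S(k, j) with j the centered position index:
  k=0: S(0,+0) = 0.9400
  k=1: S(1,-1) = 0.8115; S(1,+0) = 0.9400; S(1,+1) = 1.0888
  k=2: S(2,-2) = 0.7006; S(2,-1) = 0.8115; S(2,+0) = 0.9400; S(2,+1) = 1.0888; S(2,+2) = 1.2612
  k=3: S(3,-3) = 0.6048; S(3,-2) = 0.7006; S(3,-1) = 0.8115; S(3,+0) = 0.9400; S(3,+1) = 1.0888; S(3,+2) = 1.2612; S(3,+3) = 1.4609
Terminal payoffs V(N, j) = max(S_T - K, 0):
  V(3,-3) = 0.000000; V(3,-2) = 0.000000; V(3,-1) = 0.000000; V(3,+0) = 0.000000; V(3,+1) = 0.108819; V(3,+2) = 0.281200; V(3,+3) = 0.480871
Backward induction: V(k, j) = exp(-r*dt) * [p_u * V(k+1, j+1) + p_m * V(k+1, j) + p_d * V(k+1, j-1)]
  V(2,-2) = exp(-r*dt) * [p_u*0.000000 + p_m*0.000000 + p_d*0.000000] = 0.000000
  V(2,-1) = exp(-r*dt) * [p_u*0.000000 + p_m*0.000000 + p_d*0.000000] = 0.000000
  V(2,+0) = exp(-r*dt) * [p_u*0.108819 + p_m*0.000000 + p_d*0.000000] = 0.020475
  V(2,+1) = exp(-r*dt) * [p_u*0.281200 + p_m*0.108819 + p_d*0.000000] = 0.124698
  V(2,+2) = exp(-r*dt) * [p_u*0.480871 + p_m*0.281200 + p_d*0.108819] = 0.291406
  V(1,-1) = exp(-r*dt) * [p_u*0.020475 + p_m*0.000000 + p_d*0.000000] = 0.003852
  V(1,+0) = exp(-r*dt) * [p_u*0.124698 + p_m*0.020475 + p_d*0.000000] = 0.036970
  V(1,+1) = exp(-r*dt) * [p_u*0.291406 + p_m*0.124698 + p_d*0.020475] = 0.139994
  V(0,+0) = exp(-r*dt) * [p_u*0.139994 + p_m*0.036970 + p_d*0.003852] = 0.051276


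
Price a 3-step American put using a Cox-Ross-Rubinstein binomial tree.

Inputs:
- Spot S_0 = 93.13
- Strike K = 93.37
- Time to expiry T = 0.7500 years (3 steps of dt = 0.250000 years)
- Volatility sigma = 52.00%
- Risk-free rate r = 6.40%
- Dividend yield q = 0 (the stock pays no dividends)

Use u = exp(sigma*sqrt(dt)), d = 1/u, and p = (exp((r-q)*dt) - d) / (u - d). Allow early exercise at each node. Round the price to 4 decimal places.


Answer: Price = V(0,0) = 15.9555

Derivation:
dt = T/N = 0.250000
u = exp(sigma*sqrt(dt)) = 1.296930; d = 1/u = 0.771052
p = (exp((r-q)*dt) - d) / (u - d) = 0.466034
Discount per step: exp(-r*dt) = 0.984127
Stock lattice S(k, i) with i counting down-moves:
  k=0: S(0,0) = 93.1300
  k=1: S(1,0) = 120.7831; S(1,1) = 71.8080
  k=2: S(2,0) = 156.6472; S(2,1) = 93.1300; S(2,2) = 55.3677
  k=3: S(3,0) = 203.1605; S(3,1) = 120.7831; S(3,2) = 71.8080; S(3,3) = 42.6914
Terminal payoffs V(N, i) = max(K - S_T, 0):
  V(3,0) = 0.000000; V(3,1) = 0.000000; V(3,2) = 21.561966; V(3,3) = 50.678648
Backward induction: V(k, i) = exp(-r*dt) * [p * V(k+1, i) + (1-p) * V(k+1, i+1)]; then take max(V_cont, immediate exercise) for American.
  V(2,0) = exp(-r*dt) * [p*0.000000 + (1-p)*0.000000] = 0.000000; exercise = 0.000000; V(2,0) = max -> 0.000000
  V(2,1) = exp(-r*dt) * [p*0.000000 + (1-p)*21.561966] = 11.330615; exercise = 0.240000; V(2,1) = max -> 11.330615
  V(2,2) = exp(-r*dt) * [p*21.561966 + (1-p)*50.678648] = 36.520269; exercise = 38.002301; V(2,2) = max -> 38.002301
  V(1,0) = exp(-r*dt) * [p*0.000000 + (1-p)*11.330615] = 5.954134; exercise = 0.000000; V(1,0) = max -> 5.954134
  V(1,1) = exp(-r*dt) * [p*11.330615 + (1-p)*38.002301] = 25.166495; exercise = 21.561966; V(1,1) = max -> 25.166495
  V(0,0) = exp(-r*dt) * [p*5.954134 + (1-p)*25.166495] = 15.955545; exercise = 0.240000; V(0,0) = max -> 15.955545


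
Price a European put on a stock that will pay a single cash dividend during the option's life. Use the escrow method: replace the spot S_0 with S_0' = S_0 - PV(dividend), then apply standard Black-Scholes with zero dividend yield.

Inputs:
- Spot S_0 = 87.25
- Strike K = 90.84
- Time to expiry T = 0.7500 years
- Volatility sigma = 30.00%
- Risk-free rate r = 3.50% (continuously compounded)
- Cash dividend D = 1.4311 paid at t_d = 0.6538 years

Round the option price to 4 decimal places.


PV(D) = D * exp(-r * t_d) = 1.4311 * 0.97737683 = 1.39872398
S_0' = S_0 - PV(D) = 87.2500 - 1.39872398 = 85.85127602
d1 = (ln(S_0'/K) + (r + sigma^2/2)*T) / (sigma*sqrt(T)) = 0.01353591
d2 = d1 - sigma*sqrt(T) = -0.24627171
exp(-rT) = 0.97409154
N(-d1) = 0.49460012; N(-d2) = 0.59726405
P = K * exp(-rT) * N(-d2) - S_0' * N(-d1) = 90.8400 * 0.97409154 * 0.59726405 - 85.85127602 * 0.49460012 = 10.3877

Answer: Price = 10.3877


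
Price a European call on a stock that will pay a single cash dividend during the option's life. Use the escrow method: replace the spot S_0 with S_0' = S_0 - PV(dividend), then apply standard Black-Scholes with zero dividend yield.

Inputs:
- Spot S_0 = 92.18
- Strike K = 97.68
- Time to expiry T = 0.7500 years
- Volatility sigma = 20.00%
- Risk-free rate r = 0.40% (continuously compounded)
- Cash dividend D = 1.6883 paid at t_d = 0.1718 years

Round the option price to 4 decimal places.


Answer: Price = 3.6080

Derivation:
PV(D) = D * exp(-r * t_d) = 1.6883 * 0.99931304 = 1.68714020
S_0' = S_0 - PV(D) = 92.1800 - 1.68714020 = 90.49285980
d1 = (ln(S_0'/K) + (r + sigma^2/2)*T) / (sigma*sqrt(T)) = -0.33732197
d2 = d1 - sigma*sqrt(T) = -0.51052705
exp(-rT) = 0.99700450
N(d1) = 0.36793710; N(d2) = 0.30484113
C = S_0' * N(d1) - K * exp(-rT) * N(d2) = 90.49285980 * 0.36793710 - 97.6800 * 0.99700450 * 0.30484113 = 3.6080


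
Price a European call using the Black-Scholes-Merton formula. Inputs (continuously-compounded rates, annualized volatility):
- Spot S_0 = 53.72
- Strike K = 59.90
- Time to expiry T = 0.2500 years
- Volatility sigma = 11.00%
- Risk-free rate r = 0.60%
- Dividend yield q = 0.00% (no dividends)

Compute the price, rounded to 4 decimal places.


d1 = (ln(S/K) + (r - q + 0.5*sigma^2) * T) / (sigma * sqrt(T)) = -1.92506606
d2 = d1 - sigma * sqrt(T) = -1.98006606
exp(-rT) = 0.99850112; exp(-qT) = 1.00000000
C = S_0 * exp(-qT) * N(d1) - K * exp(-rT) * N(d2)
N(d1) = 0.02711055; N(d2) = 0.02384805
C = 53.7200 * 1.00000000 * 0.02711055 - 59.9000 * 0.99850112 * 0.02384805 = 0.0300

Answer: Price = 0.0300


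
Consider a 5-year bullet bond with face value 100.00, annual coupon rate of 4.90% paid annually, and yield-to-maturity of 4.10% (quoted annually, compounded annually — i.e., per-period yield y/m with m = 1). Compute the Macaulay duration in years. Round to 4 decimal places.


Coupon per period c = face * coupon_rate / m = 4.900000
Periods per year m = 1; per-period yield y/m = 0.041000
Number of cashflows N = 5
Cashflows (t years, CF_t, discount factor 1/(1+y/m)^(m*t), PV):
  t = 1.0000: CF_t = 4.900000, DF = 0.960615, PV = 4.707012
  t = 2.0000: CF_t = 4.900000, DF = 0.922781, PV = 4.521626
  t = 3.0000: CF_t = 4.900000, DF = 0.886437, PV = 4.343541
  t = 4.0000: CF_t = 4.900000, DF = 0.851524, PV = 4.172469
  t = 5.0000: CF_t = 104.900000, DF = 0.817987, PV = 85.806827
Price P = sum_t PV_t = 103.551475
Macaulay numerator sum_t t * PV_t:
  t * PV_t at t = 1.0000: 4.707012
  t * PV_t at t = 2.0000: 9.043252
  t * PV_t at t = 3.0000: 13.030622
  t * PV_t at t = 4.0000: 16.689878
  t * PV_t at t = 5.0000: 429.034133
Macaulay duration D = (sum_t t * PV_t) / P = 472.504897 / 103.551475 = 4.562995

Answer: Macaulay duration = 4.5630 years


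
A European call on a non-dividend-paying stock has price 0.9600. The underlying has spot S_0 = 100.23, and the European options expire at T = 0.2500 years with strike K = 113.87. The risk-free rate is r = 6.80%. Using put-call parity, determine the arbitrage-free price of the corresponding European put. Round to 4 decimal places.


Answer: Put price = 12.6806

Derivation:
Put-call parity: C - P = S_0 * exp(-qT) - K * exp(-rT).
S_0 * exp(-qT) = 100.2300 * 1.00000000 = 100.23000000
K * exp(-rT) = 113.8700 * 0.98314368 = 111.95057137
P = C - S*exp(-qT) + K*exp(-rT)
P = 0.9600 - 100.23000000 + 111.95057137 = 12.6806


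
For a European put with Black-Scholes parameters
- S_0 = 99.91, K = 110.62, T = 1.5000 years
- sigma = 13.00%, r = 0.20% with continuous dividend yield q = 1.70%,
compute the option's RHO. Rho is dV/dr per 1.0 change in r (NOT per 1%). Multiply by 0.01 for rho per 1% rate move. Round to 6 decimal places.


d1 = -0.7012834103; d2 = -0.8605002436
phi(d1) = 0.3119732775; exp(-qT) = 0.9748223790; exp(-rT) = 0.9970044955
N(-d2) = 0.8052433253
Rho = -K*T*exp(-rT)*N(-d2) = -110.6200 * 1.5000 * 0.9970044955 * 0.8052433253 = -133.213784

Answer: Rho = -133.213784


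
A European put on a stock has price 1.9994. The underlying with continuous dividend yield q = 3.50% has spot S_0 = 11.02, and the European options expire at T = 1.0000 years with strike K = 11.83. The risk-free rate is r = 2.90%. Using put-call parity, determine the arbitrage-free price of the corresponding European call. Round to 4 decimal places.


Put-call parity: C - P = S_0 * exp(-qT) - K * exp(-rT).
S_0 * exp(-qT) = 11.0200 * 0.96560542 = 10.64097169
K * exp(-rT) = 11.8300 * 0.97141646 = 11.49185677
C = P + S*exp(-qT) - K*exp(-rT)
C = 1.9994 + 10.64097169 - 11.49185677 = 1.1485

Answer: Call price = 1.1485


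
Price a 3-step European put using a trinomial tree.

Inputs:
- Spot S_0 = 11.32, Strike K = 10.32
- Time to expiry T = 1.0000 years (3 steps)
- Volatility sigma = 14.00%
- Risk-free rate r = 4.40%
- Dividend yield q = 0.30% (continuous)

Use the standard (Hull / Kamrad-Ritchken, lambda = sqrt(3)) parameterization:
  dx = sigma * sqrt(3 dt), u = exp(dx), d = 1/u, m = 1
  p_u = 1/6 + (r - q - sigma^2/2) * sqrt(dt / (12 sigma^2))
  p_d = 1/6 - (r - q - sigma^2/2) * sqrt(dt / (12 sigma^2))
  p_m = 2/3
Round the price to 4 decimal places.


dt = T/N = 0.333333; dx = sigma*sqrt(3*dt) = 0.140000
u = exp(dx) = 1.150274; d = 1/u = 0.869358
p_u = 0.203810, p_m = 0.666667, p_d = 0.129524
Discount per step: exp(-r*dt) = 0.985440
Stock lattice S(k, j) with j the centered position index:
  k=0: S(0,+0) = 11.3200
  k=1: S(1,-1) = 9.8411; S(1,+0) = 11.3200; S(1,+1) = 13.0211
  k=2: S(2,-2) = 8.5555; S(2,-1) = 9.8411; S(2,+0) = 11.3200; S(2,+1) = 13.0211; S(2,+2) = 14.9778
  k=3: S(3,-3) = 7.4378; S(3,-2) = 8.5555; S(3,-1) = 9.8411; S(3,+0) = 11.3200; S(3,+1) = 13.0211; S(3,+2) = 14.9778; S(3,+3) = 17.2286
Terminal payoffs V(N, j) = max(K - S_T, 0):
  V(3,-3) = 2.882230; V(3,-2) = 1.764528; V(3,-1) = 0.478865; V(3,+0) = 0.000000; V(3,+1) = 0.000000; V(3,+2) = 0.000000; V(3,+3) = 0.000000
Backward induction: V(k, j) = exp(-r*dt) * [p_u * V(k+1, j+1) + p_m * V(k+1, j) + p_d * V(k+1, j-1)]
  V(2,-2) = exp(-r*dt) * [p_u*0.478865 + p_m*1.764528 + p_d*2.882230] = 1.623283
  V(2,-1) = exp(-r*dt) * [p_u*0.000000 + p_m*0.478865 + p_d*1.764528] = 0.539816
  V(2,+0) = exp(-r*dt) * [p_u*0.000000 + p_m*0.000000 + p_d*0.478865] = 0.061121
  V(2,+1) = exp(-r*dt) * [p_u*0.000000 + p_m*0.000000 + p_d*0.000000] = 0.000000
  V(2,+2) = exp(-r*dt) * [p_u*0.000000 + p_m*0.000000 + p_d*0.000000] = 0.000000
  V(1,-1) = exp(-r*dt) * [p_u*0.061121 + p_m*0.539816 + p_d*1.623283] = 0.574106
  V(1,+0) = exp(-r*dt) * [p_u*0.000000 + p_m*0.061121 + p_d*0.539816] = 0.109055
  V(1,+1) = exp(-r*dt) * [p_u*0.000000 + p_m*0.000000 + p_d*0.061121] = 0.007801
  V(0,+0) = exp(-r*dt) * [p_u*0.007801 + p_m*0.109055 + p_d*0.574106] = 0.146490

Answer: Price = V(0,0) = 0.1465


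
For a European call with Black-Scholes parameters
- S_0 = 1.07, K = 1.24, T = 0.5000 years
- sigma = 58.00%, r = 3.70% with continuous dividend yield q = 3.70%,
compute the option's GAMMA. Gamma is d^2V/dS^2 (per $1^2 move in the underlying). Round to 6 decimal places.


Answer: Gamma = 0.881855

Derivation:
d1 = -0.1544729165; d2 = -0.5645948496
phi(d1) = 0.3942108052; exp(-qT) = 0.9816700746; exp(-rT) = 0.9816700746
Gamma = exp(-qT) * phi(d1) / (S * sigma * sqrt(T)) = 0.9816700746 * 0.3942108052 / (1.0700 * 0.5800 * 0.7071067812) = 0.881855


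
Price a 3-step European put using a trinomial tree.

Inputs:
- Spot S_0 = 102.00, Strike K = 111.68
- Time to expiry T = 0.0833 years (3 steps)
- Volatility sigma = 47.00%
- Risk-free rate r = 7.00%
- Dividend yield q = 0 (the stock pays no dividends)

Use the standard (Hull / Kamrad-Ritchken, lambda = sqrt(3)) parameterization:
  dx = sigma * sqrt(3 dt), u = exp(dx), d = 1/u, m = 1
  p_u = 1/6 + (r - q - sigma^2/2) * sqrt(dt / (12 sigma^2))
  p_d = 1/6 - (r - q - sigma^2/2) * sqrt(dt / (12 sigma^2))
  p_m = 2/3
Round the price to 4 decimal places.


dt = T/N = 0.027767; dx = sigma*sqrt(3*dt) = 0.135650
u = exp(dx) = 1.145281; d = 1/u = 0.873148
p_u = 0.162527, p_m = 0.666667, p_d = 0.170807
Discount per step: exp(-r*dt) = 0.998058
Stock lattice S(k, j) with j the centered position index:
  k=0: S(0,+0) = 102.0000
  k=1: S(1,-1) = 89.0611; S(1,+0) = 102.0000; S(1,+1) = 116.8187
  k=2: S(2,-2) = 77.7635; S(2,-1) = 89.0611; S(2,+0) = 102.0000; S(2,+1) = 116.8187; S(2,+2) = 133.7902
  k=3: S(3,-3) = 67.8991; S(3,-2) = 77.7635; S(3,-1) = 89.0611; S(3,+0) = 102.0000; S(3,+1) = 116.8187; S(3,+2) = 133.7902; S(3,+3) = 153.2274
Terminal payoffs V(N, j) = max(K - S_T, 0):
  V(3,-3) = 43.780933; V(3,-2) = 33.916477; V(3,-1) = 22.618901; V(3,+0) = 9.680000; V(3,+1) = 0.000000; V(3,+2) = 0.000000; V(3,+3) = 0.000000
Backward induction: V(k, j) = exp(-r*dt) * [p_u * V(k+1, j+1) + p_m * V(k+1, j) + p_d * V(k+1, j-1)]
  V(2,-2) = exp(-r*dt) * [p_u*22.618901 + p_m*33.916477 + p_d*43.780933] = 33.699668
  V(2,-1) = exp(-r*dt) * [p_u*9.680000 + p_m*22.618901 + p_d*33.916477] = 22.402099
  V(2,+0) = exp(-r*dt) * [p_u*0.000000 + p_m*9.680000 + p_d*22.618901] = 10.296758
  V(2,+1) = exp(-r*dt) * [p_u*0.000000 + p_m*0.000000 + p_d*9.680000] = 1.650197
  V(2,+2) = exp(-r*dt) * [p_u*0.000000 + p_m*0.000000 + p_d*0.000000] = 0.000000
  V(1,-1) = exp(-r*dt) * [p_u*10.296758 + p_m*22.402099 + p_d*33.699668] = 22.320930
  V(1,+0) = exp(-r*dt) * [p_u*1.650197 + p_m*10.296758 + p_d*22.402099] = 10.937852
  V(1,+1) = exp(-r*dt) * [p_u*0.000000 + p_m*1.650197 + p_d*10.296758] = 2.853334
  V(0,+0) = exp(-r*dt) * [p_u*2.853334 + p_m*10.937852 + p_d*22.320930] = 11.545744

Answer: Price = V(0,0) = 11.5457


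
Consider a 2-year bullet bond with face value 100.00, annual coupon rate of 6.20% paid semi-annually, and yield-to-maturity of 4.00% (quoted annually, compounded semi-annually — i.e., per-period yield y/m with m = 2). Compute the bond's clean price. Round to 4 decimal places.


Answer: Price = 104.1885

Derivation:
Coupon per period c = face * coupon_rate / m = 3.100000
Periods per year m = 2; per-period yield y/m = 0.020000
Number of cashflows N = 4
Cashflows (t years, CF_t, discount factor 1/(1+y/m)^(m*t), PV):
  t = 0.5000: CF_t = 3.100000, DF = 0.980392, PV = 3.039216
  t = 1.0000: CF_t = 3.100000, DF = 0.961169, PV = 2.979623
  t = 1.5000: CF_t = 3.100000, DF = 0.942322, PV = 2.921199
  t = 2.0000: CF_t = 103.100000, DF = 0.923845, PV = 95.248463
Price P = sum_t PV_t = 104.188502


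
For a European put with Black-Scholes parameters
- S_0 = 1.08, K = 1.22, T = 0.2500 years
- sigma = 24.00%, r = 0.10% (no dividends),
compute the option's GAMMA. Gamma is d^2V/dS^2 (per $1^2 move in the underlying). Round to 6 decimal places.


Answer: Gamma = 1.953505

Derivation:
d1 = -0.9536651467; d2 = -1.0736651467
phi(d1) = 0.2531742887; exp(-qT) = 1.0000000000; exp(-rT) = 0.9997500312
Gamma = exp(-qT) * phi(d1) / (S * sigma * sqrt(T)) = 1.0000000000 * 0.2531742887 / (1.0800 * 0.2400 * 0.5000000000) = 1.953505


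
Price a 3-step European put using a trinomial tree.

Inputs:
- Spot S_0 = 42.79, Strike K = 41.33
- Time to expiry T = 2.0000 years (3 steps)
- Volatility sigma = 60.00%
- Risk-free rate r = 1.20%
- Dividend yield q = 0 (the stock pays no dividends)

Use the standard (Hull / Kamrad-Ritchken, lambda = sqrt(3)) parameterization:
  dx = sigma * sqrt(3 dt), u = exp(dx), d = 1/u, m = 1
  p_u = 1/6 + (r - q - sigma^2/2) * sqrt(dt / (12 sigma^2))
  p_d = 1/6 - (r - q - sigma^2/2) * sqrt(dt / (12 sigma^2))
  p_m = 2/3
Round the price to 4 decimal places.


Answer: Price = V(0,0) = 11.3441

Derivation:
dt = T/N = 0.666667; dx = sigma*sqrt(3*dt) = 0.848528
u = exp(dx) = 2.336206; d = 1/u = 0.428044
p_u = 0.100670, p_m = 0.666667, p_d = 0.232663
Discount per step: exp(-r*dt) = 0.992032
Stock lattice S(k, j) with j the centered position index:
  k=0: S(0,+0) = 42.7900
  k=1: S(1,-1) = 18.3160; S(1,+0) = 42.7900; S(1,+1) = 99.9662
  k=2: S(2,-2) = 7.8401; S(2,-1) = 18.3160; S(2,+0) = 42.7900; S(2,+1) = 99.9662; S(2,+2) = 233.5417
  k=3: S(3,-3) = 3.3559; S(3,-2) = 7.8401; S(3,-1) = 18.3160; S(3,+0) = 42.7900; S(3,+1) = 99.9662; S(3,+2) = 233.5417; S(3,+3) = 545.6015
Terminal payoffs V(N, j) = max(K - S_T, 0):
  V(3,-3) = 37.974100; V(3,-2) = 33.489927; V(3,-1) = 23.013976; V(3,+0) = 0.000000; V(3,+1) = 0.000000; V(3,+2) = 0.000000; V(3,+3) = 0.000000
Backward induction: V(k, j) = exp(-r*dt) * [p_u * V(k+1, j+1) + p_m * V(k+1, j) + p_d * V(k+1, j-1)]
  V(2,-2) = exp(-r*dt) * [p_u*23.013976 + p_m*33.489927 + p_d*37.974100] = 33.211855
  V(2,-1) = exp(-r*dt) * [p_u*0.000000 + p_m*23.013976 + p_d*33.489927] = 22.950190
  V(2,+0) = exp(-r*dt) * [p_u*0.000000 + p_m*0.000000 + p_d*23.013976] = 5.311842
  V(2,+1) = exp(-r*dt) * [p_u*0.000000 + p_m*0.000000 + p_d*0.000000] = 0.000000
  V(2,+2) = exp(-r*dt) * [p_u*0.000000 + p_m*0.000000 + p_d*0.000000] = 0.000000
  V(1,-1) = exp(-r*dt) * [p_u*5.311842 + p_m*22.950190 + p_d*33.211855] = 23.374305
  V(1,+0) = exp(-r*dt) * [p_u*0.000000 + p_m*5.311842 + p_d*22.950190] = 8.810131
  V(1,+1) = exp(-r*dt) * [p_u*0.000000 + p_m*0.000000 + p_d*5.311842] = 1.226023
  V(0,+0) = exp(-r*dt) * [p_u*1.226023 + p_m*8.810131 + p_d*23.374305] = 11.344071


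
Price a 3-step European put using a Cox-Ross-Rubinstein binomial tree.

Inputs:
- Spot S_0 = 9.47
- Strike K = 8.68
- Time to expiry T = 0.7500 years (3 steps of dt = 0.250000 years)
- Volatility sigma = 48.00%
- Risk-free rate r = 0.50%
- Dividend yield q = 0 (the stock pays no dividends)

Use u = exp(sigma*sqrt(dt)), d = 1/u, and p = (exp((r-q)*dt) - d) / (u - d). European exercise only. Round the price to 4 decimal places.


dt = T/N = 0.250000
u = exp(sigma*sqrt(dt)) = 1.271249; d = 1/u = 0.786628
p = (exp((r-q)*dt) - d) / (u - d) = 0.442867
Discount per step: exp(-r*dt) = 0.998751
Stock lattice S(k, i) with i counting down-moves:
  k=0: S(0,0) = 9.4700
  k=1: S(1,0) = 12.0387; S(1,1) = 7.4494
  k=2: S(2,0) = 15.3042; S(2,1) = 9.4700; S(2,2) = 5.8599
  k=3: S(3,0) = 19.4555; S(3,1) = 12.0387; S(3,2) = 7.4494; S(3,3) = 4.6095
Terminal payoffs V(N, i) = max(K - S_T, 0):
  V(3,0) = 0.000000; V(3,1) = 0.000000; V(3,2) = 1.230634; V(3,3) = 4.070456
Backward induction: V(k, i) = exp(-r*dt) * [p * V(k+1, i) + (1-p) * V(k+1, i+1)].
  V(2,0) = exp(-r*dt) * [p*0.000000 + (1-p)*0.000000] = 0.000000
  V(2,1) = exp(-r*dt) * [p*0.000000 + (1-p)*1.230634] = 0.684770
  V(2,2) = exp(-r*dt) * [p*1.230634 + (1-p)*4.070456] = 2.809278
  V(1,0) = exp(-r*dt) * [p*0.000000 + (1-p)*0.684770] = 0.381031
  V(1,1) = exp(-r*dt) * [p*0.684770 + (1-p)*2.809278] = 1.866069
  V(0,0) = exp(-r*dt) * [p*0.381031 + (1-p)*1.866069] = 1.206885

Answer: Price = V(0,0) = 1.2069


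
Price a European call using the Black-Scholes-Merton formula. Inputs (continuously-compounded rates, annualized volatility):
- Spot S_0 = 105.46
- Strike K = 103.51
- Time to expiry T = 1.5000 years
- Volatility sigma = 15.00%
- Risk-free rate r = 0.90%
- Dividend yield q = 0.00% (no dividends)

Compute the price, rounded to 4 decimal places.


d1 = (ln(S/K) + (r - q + 0.5*sigma^2) * T) / (sigma * sqrt(T)) = 0.26693183
d2 = d1 - sigma * sqrt(T) = 0.08322010
exp(-rT) = 0.98659072; exp(-qT) = 1.00000000
C = S_0 * exp(-qT) * N(d1) - K * exp(-rT) * N(d2)
N(d1) = 0.60523917; N(d2) = 0.53316173
C = 105.4600 * 1.00000000 * 0.60523917 - 103.5100 * 0.98659072 * 0.53316173 = 9.3810

Answer: Price = 9.3810


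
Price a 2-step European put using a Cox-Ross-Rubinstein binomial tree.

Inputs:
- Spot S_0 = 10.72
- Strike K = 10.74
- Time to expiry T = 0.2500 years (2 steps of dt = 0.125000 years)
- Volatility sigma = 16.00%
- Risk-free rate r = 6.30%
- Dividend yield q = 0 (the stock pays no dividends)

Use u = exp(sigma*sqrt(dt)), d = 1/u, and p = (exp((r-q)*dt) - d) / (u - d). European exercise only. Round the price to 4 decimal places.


dt = T/N = 0.125000
u = exp(sigma*sqrt(dt)) = 1.058199; d = 1/u = 0.945002
p = (exp((r-q)*dt) - d) / (u - d) = 0.555705
Discount per step: exp(-r*dt) = 0.992156
Stock lattice S(k, i) with i counting down-moves:
  k=0: S(0,0) = 10.7200
  k=1: S(1,0) = 11.3439; S(1,1) = 10.1304
  k=2: S(2,0) = 12.0041; S(2,1) = 10.7200; S(2,2) = 9.5733
Terminal payoffs V(N, i) = max(K - S_T, 0):
  V(2,0) = 0.000000; V(2,1) = 0.020000; V(2,2) = 1.166737
Backward induction: V(k, i) = exp(-r*dt) * [p * V(k+1, i) + (1-p) * V(k+1, i+1)].
  V(1,0) = exp(-r*dt) * [p*0.000000 + (1-p)*0.020000] = 0.008816
  V(1,1) = exp(-r*dt) * [p*0.020000 + (1-p)*1.166737] = 0.525336
  V(0,0) = exp(-r*dt) * [p*0.008816 + (1-p)*0.525336] = 0.236434

Answer: Price = V(0,0) = 0.2364


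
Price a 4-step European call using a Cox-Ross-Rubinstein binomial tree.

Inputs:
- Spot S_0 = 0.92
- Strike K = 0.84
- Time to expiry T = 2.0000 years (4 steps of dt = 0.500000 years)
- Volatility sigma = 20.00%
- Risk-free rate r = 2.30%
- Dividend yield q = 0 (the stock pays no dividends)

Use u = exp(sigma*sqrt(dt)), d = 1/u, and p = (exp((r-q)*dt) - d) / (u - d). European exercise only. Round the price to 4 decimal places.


dt = T/N = 0.500000
u = exp(sigma*sqrt(dt)) = 1.151910; d = 1/u = 0.868123
p = (exp((r-q)*dt) - d) / (u - d) = 0.505461
Discount per step: exp(-r*dt) = 0.988566
Stock lattice S(k, i) with i counting down-moves:
  k=0: S(0,0) = 0.9200
  k=1: S(1,0) = 1.0598; S(1,1) = 0.7987
  k=2: S(2,0) = 1.2207; S(2,1) = 0.9200; S(2,2) = 0.6933
  k=3: S(3,0) = 1.4062; S(3,1) = 1.0598; S(3,2) = 0.7987; S(3,3) = 0.6019
  k=4: S(4,0) = 1.6198; S(4,1) = 1.2207; S(4,2) = 0.9200; S(4,3) = 0.6933; S(4,4) = 0.5225
Terminal payoffs V(N, i) = max(S_T - K, 0):
  V(4,0) = 0.779802; V(4,1) = 0.380745; V(4,2) = 0.080000; V(4,3) = 0.000000; V(4,4) = 0.000000
Backward induction: V(k, i) = exp(-r*dt) * [p * V(k+1, i) + (1-p) * V(k+1, i+1)].
  V(3,0) = exp(-r*dt) * [p*0.779802 + (1-p)*0.380745] = 0.575793
  V(3,1) = exp(-r*dt) * [p*0.380745 + (1-p)*0.080000] = 0.229362
  V(3,2) = exp(-r*dt) * [p*0.080000 + (1-p)*0.000000] = 0.039975
  V(3,3) = exp(-r*dt) * [p*0.000000 + (1-p)*0.000000] = 0.000000
  V(2,0) = exp(-r*dt) * [p*0.575793 + (1-p)*0.229362] = 0.399844
  V(2,1) = exp(-r*dt) * [p*0.229362 + (1-p)*0.039975] = 0.134151
  V(2,2) = exp(-r*dt) * [p*0.039975 + (1-p)*0.000000] = 0.019975
  V(1,0) = exp(-r*dt) * [p*0.399844 + (1-p)*0.134151] = 0.265379
  V(1,1) = exp(-r*dt) * [p*0.134151 + (1-p)*0.019975] = 0.076798
  V(0,0) = exp(-r*dt) * [p*0.265379 + (1-p)*0.076798] = 0.170150

Answer: Price = V(0,0) = 0.1702


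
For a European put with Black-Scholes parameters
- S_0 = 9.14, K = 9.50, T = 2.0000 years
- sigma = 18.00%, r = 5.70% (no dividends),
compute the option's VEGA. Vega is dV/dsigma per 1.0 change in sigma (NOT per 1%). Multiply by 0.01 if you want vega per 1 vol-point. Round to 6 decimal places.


Answer: Vega = 4.714678

Derivation:
d1 = 0.4233549920; d2 = 0.1687965508
phi(d1) = 0.3647462919; exp(-qT) = 1.0000000000; exp(-rT) = 0.8922579559
Vega = S * exp(-qT) * phi(d1) * sqrt(T) = 9.1400 * 1.0000000000 * 0.3647462919 * 1.4142135624 = 4.714678


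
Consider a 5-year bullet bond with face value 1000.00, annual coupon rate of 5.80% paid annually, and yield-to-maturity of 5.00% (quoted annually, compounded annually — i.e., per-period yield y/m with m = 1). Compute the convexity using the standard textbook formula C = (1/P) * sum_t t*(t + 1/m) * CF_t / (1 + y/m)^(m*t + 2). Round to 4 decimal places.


Coupon per period c = face * coupon_rate / m = 58.000000
Periods per year m = 1; per-period yield y/m = 0.050000
Number of cashflows N = 5
Cashflows (t years, CF_t, discount factor 1/(1+y/m)^(m*t), PV):
  t = 1.0000: CF_t = 58.000000, DF = 0.952381, PV = 55.238095
  t = 2.0000: CF_t = 58.000000, DF = 0.907029, PV = 52.607710
  t = 3.0000: CF_t = 58.000000, DF = 0.863838, PV = 50.102581
  t = 4.0000: CF_t = 58.000000, DF = 0.822702, PV = 47.716744
  t = 5.0000: CF_t = 1058.000000, DF = 0.783526, PV = 828.970684
Price P = sum_t PV_t = 1034.635813
Convexity numerator sum_t t*(t + 1/m) * CF_t / (1+y/m)^(m*t + 2):
  t = 1.0000: term = 100.205161
  t = 2.0000: term = 286.300461
  t = 3.0000: term = 545.334212
  t = 4.0000: term = 865.609860
  t = 5.0000: term = 22557.025418
Convexity = (1/P) * sum = 24354.475113 / 1034.635813 = 23.539177

Answer: Convexity = 23.5392
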